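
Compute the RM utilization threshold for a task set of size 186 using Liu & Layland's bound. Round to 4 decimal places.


Compute 2^(1/186) = 1.0037335501
Subtract 1: 1.0037335501 - 1 = 0.0037335501
Multiply by n: 186 * 0.0037335501 = 0.6944403186
Round to 4 dp: 0.6944

0.6944


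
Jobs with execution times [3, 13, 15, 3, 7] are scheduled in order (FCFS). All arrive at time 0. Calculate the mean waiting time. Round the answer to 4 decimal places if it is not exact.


FCFS order (as given): [3, 13, 15, 3, 7]
Waiting times:
  Job 1: wait = 0
  Job 2: wait = 3
  Job 3: wait = 16
  Job 4: wait = 31
  Job 5: wait = 34
Sum of waiting times = 84
Average waiting time = 84/5 = 16.8

16.8


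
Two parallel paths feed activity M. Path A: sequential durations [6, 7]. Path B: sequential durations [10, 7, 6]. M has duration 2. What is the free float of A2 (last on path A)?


ES(A2) = sum of predecessors on chain A = 6
EF(A2) = ES + duration = 6 + 7 = 13
Successor of A2 is M. ES(M) = max(sum(A), sum(B)) = max(13, 23) = 23
Free float = ES(successor) - EF(current) = 23 - 13 = 10

10


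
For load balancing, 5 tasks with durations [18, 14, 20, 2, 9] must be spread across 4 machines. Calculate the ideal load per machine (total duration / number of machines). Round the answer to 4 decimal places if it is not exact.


Total processing time = 18 + 14 + 20 + 2 + 9 = 63
Number of machines = 4
Ideal balanced load = 63 / 4 = 15.75

15.75


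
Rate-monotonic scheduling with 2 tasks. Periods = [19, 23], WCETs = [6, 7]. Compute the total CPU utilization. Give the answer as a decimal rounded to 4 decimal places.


Compute individual utilizations (exact fractions):
  Task 1: C/T = 6/19 (approx. 0.3158)
  Task 2: C/T = 7/23 (approx. 0.3043)
Total utilization U = 6/19 + 7/23 = 271/437
Rounded to 4 decimal places: U = 0.6201
RM (Liu & Layland) bound for 2 tasks = 0.828427; compare with U = 271/437 (approx. 0.620137)
U <= bound, so schedulable by RM sufficient condition.

0.6201


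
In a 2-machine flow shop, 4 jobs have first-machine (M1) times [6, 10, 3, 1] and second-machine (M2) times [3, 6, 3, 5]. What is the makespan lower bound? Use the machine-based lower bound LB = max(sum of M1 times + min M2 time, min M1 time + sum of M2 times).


LB1 = sum(M1 times) + min(M2 times) = 20 + 3 = 23
LB2 = min(M1 times) + sum(M2 times) = 1 + 17 = 18
Lower bound = max(LB1, LB2) = max(23, 18) = 23

23


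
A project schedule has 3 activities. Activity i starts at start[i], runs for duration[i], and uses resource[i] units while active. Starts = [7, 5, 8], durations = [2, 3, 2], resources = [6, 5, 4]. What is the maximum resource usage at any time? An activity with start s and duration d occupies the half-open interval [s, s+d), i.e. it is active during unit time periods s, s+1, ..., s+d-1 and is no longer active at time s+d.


Each activity i is active on [start_i, start_i + duration_i).
Compute total resource usage per time slot:
  t=0: active resources = [], total = 0
  t=1: active resources = [], total = 0
  t=2: active resources = [], total = 0
  t=3: active resources = [], total = 0
  t=4: active resources = [], total = 0
  t=5: active resources = [5], total = 5
  t=6: active resources = [5], total = 5
  t=7: active resources = [6, 5], total = 11
  t=8: active resources = [6, 4], total = 10
  t=9: active resources = [4], total = 4
Peak resource demand = 11

11


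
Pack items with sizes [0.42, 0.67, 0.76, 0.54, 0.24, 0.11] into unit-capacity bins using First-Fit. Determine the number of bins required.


Place items sequentially using First-Fit:
  Item 0.42 -> new Bin 1
  Item 0.67 -> new Bin 2
  Item 0.76 -> new Bin 3
  Item 0.54 -> Bin 1 (now 0.96)
  Item 0.24 -> Bin 2 (now 0.91)
  Item 0.11 -> Bin 3 (now 0.87)
Total bins used = 3

3


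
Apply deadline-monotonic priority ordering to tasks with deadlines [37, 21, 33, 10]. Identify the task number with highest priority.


Sort tasks by relative deadline (ascending):
  Task 4: deadline = 10
  Task 2: deadline = 21
  Task 3: deadline = 33
  Task 1: deadline = 37
Priority order (highest first): [4, 2, 3, 1]
Highest priority task = 4

4


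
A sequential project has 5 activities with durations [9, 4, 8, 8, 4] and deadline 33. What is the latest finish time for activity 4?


LF(activity 4) = deadline - sum of successor durations
Successors: activities 5 through 5 with durations [4]
Sum of successor durations = 4
LF = 33 - 4 = 29

29


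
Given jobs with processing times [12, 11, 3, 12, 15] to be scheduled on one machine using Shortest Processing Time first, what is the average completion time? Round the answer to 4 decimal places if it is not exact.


Sort jobs by processing time (SPT order): [3, 11, 12, 12, 15]
Compute completion times sequentially:
  Job 1: processing = 3, completes at 3
  Job 2: processing = 11, completes at 14
  Job 3: processing = 12, completes at 26
  Job 4: processing = 12, completes at 38
  Job 5: processing = 15, completes at 53
Sum of completion times = 134
Average completion time = 134/5 = 26.8

26.8


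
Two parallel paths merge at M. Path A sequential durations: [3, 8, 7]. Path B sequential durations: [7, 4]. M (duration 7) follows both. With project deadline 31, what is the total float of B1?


Forward pass: ES(B1) = sum of predecessors on chain B = 0
EF = ES + duration = 0 + 7 = 7
Backward pass: LF(M) = deadline = 31; LS(M) = 31 - 7 = 24
LF(B1) = LS(M) - sum(successors on chain B) = 24 - 4 = 20
LS = LF - duration = 20 - 7 = 13
Total float = LS - ES = 13 - 0 = 13

13


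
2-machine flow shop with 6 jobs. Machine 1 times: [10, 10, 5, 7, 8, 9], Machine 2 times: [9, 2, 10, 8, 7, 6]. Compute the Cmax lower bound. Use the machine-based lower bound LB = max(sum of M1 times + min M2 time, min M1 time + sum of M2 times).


LB1 = sum(M1 times) + min(M2 times) = 49 + 2 = 51
LB2 = min(M1 times) + sum(M2 times) = 5 + 42 = 47
Lower bound = max(LB1, LB2) = max(51, 47) = 51

51


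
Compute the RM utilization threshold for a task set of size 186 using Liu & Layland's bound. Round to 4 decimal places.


Compute 2^(1/186) = 1.0037335501
Subtract 1: 1.0037335501 - 1 = 0.0037335501
Multiply by n: 186 * 0.0037335501 = 0.6944403186
Round to 4 dp: 0.6944

0.6944


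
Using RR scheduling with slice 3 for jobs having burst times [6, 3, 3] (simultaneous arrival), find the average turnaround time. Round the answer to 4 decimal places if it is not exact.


Time quantum = 3
Execution trace:
  J1 runs 3 units, time = 3
  J2 runs 3 units, time = 6
  J3 runs 3 units, time = 9
  J1 runs 3 units, time = 12
Finish times: [12, 6, 9]
Average turnaround = 27/3 = 9.0

9.0


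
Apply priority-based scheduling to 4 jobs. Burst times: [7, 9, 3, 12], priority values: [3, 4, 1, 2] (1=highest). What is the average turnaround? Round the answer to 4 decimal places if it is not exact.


Sort by priority (ascending = highest first):
Order: [(1, 3), (2, 12), (3, 7), (4, 9)]
Completion times:
  Priority 1, burst=3, C=3
  Priority 2, burst=12, C=15
  Priority 3, burst=7, C=22
  Priority 4, burst=9, C=31
Average turnaround = 71/4 = 17.75

17.75


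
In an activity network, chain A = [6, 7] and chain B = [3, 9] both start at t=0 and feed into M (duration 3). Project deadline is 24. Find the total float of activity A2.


Forward pass: ES(A2) = sum of predecessors on chain A = 6
EF = ES + duration = 6 + 7 = 13
Backward pass: LF(M) = deadline = 24; LS(M) = 24 - 3 = 21
LF(A2) = LS(M) - sum(successors on chain A) = 21 - 0 = 21
LS = LF - duration = 21 - 7 = 14
Total float = LS - ES = 14 - 6 = 8

8


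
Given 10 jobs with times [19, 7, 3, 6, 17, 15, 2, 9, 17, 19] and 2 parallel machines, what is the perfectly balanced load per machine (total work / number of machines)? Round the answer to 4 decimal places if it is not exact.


Total processing time = 19 + 7 + 3 + 6 + 17 + 15 + 2 + 9 + 17 + 19 = 114
Number of machines = 2
Ideal balanced load = 114 / 2 = 57.0

57.0


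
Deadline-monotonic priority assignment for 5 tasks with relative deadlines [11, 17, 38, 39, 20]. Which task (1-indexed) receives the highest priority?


Sort tasks by relative deadline (ascending):
  Task 1: deadline = 11
  Task 2: deadline = 17
  Task 5: deadline = 20
  Task 3: deadline = 38
  Task 4: deadline = 39
Priority order (highest first): [1, 2, 5, 3, 4]
Highest priority task = 1

1


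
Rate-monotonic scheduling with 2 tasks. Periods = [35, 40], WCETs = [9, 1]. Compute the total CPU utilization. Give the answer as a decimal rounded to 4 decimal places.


Compute individual utilizations (exact fractions):
  Task 1: C/T = 9/35 (approx. 0.2571)
  Task 2: C/T = 1/40 (approx. 0.025)
Total utilization U = 9/35 + 1/40 = 79/280
Rounded to 4 decimal places: U = 0.2821
RM (Liu & Layland) bound for 2 tasks = 0.828427; compare with U = 79/280 (approx. 0.282143)
U <= bound, so schedulable by RM sufficient condition.

0.2821


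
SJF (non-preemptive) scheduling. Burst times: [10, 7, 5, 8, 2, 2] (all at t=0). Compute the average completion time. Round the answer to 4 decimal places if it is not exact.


SJF order (ascending): [2, 2, 5, 7, 8, 10]
Completion times:
  Job 1: burst=2, C=2
  Job 2: burst=2, C=4
  Job 3: burst=5, C=9
  Job 4: burst=7, C=16
  Job 5: burst=8, C=24
  Job 6: burst=10, C=34
Average completion = 89/6 = 14.8333

14.8333


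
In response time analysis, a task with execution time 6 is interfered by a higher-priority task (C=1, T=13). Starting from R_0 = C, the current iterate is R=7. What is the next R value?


R_next = C + ceil(R_prev / T_hp) * C_hp
ceil(7 / 13) = ceil(0.5385) = 1
Interference = 1 * 1 = 1
R_next = 6 + 1 = 7
R_next = R_prev, so the iteration has converged (response time = 7).

7


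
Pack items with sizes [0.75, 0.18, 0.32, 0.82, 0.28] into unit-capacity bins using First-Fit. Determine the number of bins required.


Place items sequentially using First-Fit:
  Item 0.75 -> new Bin 1
  Item 0.18 -> Bin 1 (now 0.93)
  Item 0.32 -> new Bin 2
  Item 0.82 -> new Bin 3
  Item 0.28 -> Bin 2 (now 0.6)
Total bins used = 3

3


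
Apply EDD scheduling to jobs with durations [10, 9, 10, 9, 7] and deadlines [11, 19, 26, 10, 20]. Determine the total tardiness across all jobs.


Sort by due date (EDD order): [(9, 10), (10, 11), (9, 19), (7, 20), (10, 26)]
Compute completion times and tardiness:
  Job 1: p=9, d=10, C=9, tardiness=max(0,9-10)=0
  Job 2: p=10, d=11, C=19, tardiness=max(0,19-11)=8
  Job 3: p=9, d=19, C=28, tardiness=max(0,28-19)=9
  Job 4: p=7, d=20, C=35, tardiness=max(0,35-20)=15
  Job 5: p=10, d=26, C=45, tardiness=max(0,45-26)=19
Total tardiness = 51

51


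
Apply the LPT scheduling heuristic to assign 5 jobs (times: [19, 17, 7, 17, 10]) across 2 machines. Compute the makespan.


Sort jobs in decreasing order (LPT): [19, 17, 17, 10, 7]
Assign each job to the least loaded machine:
  Machine 1: jobs [19, 10, 7], load = 36
  Machine 2: jobs [17, 17], load = 34
Makespan = max load = 36

36


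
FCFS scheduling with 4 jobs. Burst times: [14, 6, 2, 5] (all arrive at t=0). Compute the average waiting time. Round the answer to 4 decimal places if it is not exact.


FCFS order (as given): [14, 6, 2, 5]
Waiting times:
  Job 1: wait = 0
  Job 2: wait = 14
  Job 3: wait = 20
  Job 4: wait = 22
Sum of waiting times = 56
Average waiting time = 56/4 = 14.0

14.0


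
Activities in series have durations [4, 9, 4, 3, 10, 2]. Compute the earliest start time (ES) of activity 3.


Activity 3 starts after activities 1 through 2 complete.
Predecessor durations: [4, 9]
ES = 4 + 9 = 13

13


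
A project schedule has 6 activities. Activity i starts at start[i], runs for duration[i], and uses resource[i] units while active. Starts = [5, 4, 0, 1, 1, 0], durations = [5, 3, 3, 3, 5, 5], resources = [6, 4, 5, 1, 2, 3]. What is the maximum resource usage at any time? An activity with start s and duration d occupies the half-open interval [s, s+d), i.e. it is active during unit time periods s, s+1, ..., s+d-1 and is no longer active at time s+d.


Each activity i is active on [start_i, start_i + duration_i).
Compute total resource usage per time slot:
  t=0: active resources = [5, 3], total = 8
  t=1: active resources = [5, 1, 2, 3], total = 11
  t=2: active resources = [5, 1, 2, 3], total = 11
  t=3: active resources = [1, 2, 3], total = 6
  t=4: active resources = [4, 2, 3], total = 9
  t=5: active resources = [6, 4, 2], total = 12
  t=6: active resources = [6, 4], total = 10
  t=7: active resources = [6], total = 6
  t=8: active resources = [6], total = 6
  t=9: active resources = [6], total = 6
Peak resource demand = 12

12


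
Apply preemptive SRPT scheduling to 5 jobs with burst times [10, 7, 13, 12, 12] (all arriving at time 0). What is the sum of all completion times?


Since all jobs arrive at t=0, SRPT equals SPT ordering.
SPT order: [7, 10, 12, 12, 13]
Completion times:
  Job 1: p=7, C=7
  Job 2: p=10, C=17
  Job 3: p=12, C=29
  Job 4: p=12, C=41
  Job 5: p=13, C=54
Total completion time = 7 + 17 + 29 + 41 + 54 = 148

148


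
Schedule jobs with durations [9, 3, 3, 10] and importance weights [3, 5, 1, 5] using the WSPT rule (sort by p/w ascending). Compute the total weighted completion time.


Compute p/w ratios and sort ascending (WSPT): [(3, 5), (10, 5), (9, 3), (3, 1)]
Compute weighted completion times:
  Job (p=3,w=5): C=3, w*C=5*3=15
  Job (p=10,w=5): C=13, w*C=5*13=65
  Job (p=9,w=3): C=22, w*C=3*22=66
  Job (p=3,w=1): C=25, w*C=1*25=25
Total weighted completion time = 171

171


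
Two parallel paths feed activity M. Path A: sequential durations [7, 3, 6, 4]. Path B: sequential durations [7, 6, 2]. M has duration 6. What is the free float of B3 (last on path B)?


ES(B3) = sum of predecessors on chain B = 13
EF(B3) = ES + duration = 13 + 2 = 15
Successor of B3 is M. ES(M) = max(sum(A), sum(B)) = max(20, 15) = 20
Free float = ES(successor) - EF(current) = 20 - 15 = 5

5


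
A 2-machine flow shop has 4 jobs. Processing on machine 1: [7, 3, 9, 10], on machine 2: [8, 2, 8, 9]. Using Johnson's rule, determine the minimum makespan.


Apply Johnson's rule:
  Group 1 (a <= b): [(1, 7, 8)]
  Group 2 (a > b): [(4, 10, 9), (3, 9, 8), (2, 3, 2)]
Optimal job order: [1, 4, 3, 2]
Schedule:
  Job 1: M1 done at 7, M2 done at 15
  Job 4: M1 done at 17, M2 done at 26
  Job 3: M1 done at 26, M2 done at 34
  Job 2: M1 done at 29, M2 done at 36
Makespan = 36

36


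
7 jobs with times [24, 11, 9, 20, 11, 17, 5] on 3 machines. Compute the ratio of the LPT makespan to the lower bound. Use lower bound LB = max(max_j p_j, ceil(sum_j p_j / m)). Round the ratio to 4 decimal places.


LPT order: [24, 20, 17, 11, 11, 9, 5]
Machine loads after assignment: [33, 31, 33]
LPT makespan = 33
Lower bound = max(max_job, ceil(total/3)) = max(24, 33) = 33
Ratio = 33 / 33 = 1.0

1.0


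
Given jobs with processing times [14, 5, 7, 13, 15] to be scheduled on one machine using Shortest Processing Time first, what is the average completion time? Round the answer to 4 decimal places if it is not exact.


Sort jobs by processing time (SPT order): [5, 7, 13, 14, 15]
Compute completion times sequentially:
  Job 1: processing = 5, completes at 5
  Job 2: processing = 7, completes at 12
  Job 3: processing = 13, completes at 25
  Job 4: processing = 14, completes at 39
  Job 5: processing = 15, completes at 54
Sum of completion times = 135
Average completion time = 135/5 = 27.0

27.0


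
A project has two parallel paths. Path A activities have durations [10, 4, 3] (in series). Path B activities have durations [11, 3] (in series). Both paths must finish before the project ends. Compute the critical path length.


Path A total = 10 + 4 + 3 = 17
Path B total = 11 + 3 = 14
Critical path = longest path = max(17, 14) = 17

17


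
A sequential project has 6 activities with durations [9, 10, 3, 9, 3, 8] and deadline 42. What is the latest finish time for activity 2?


LF(activity 2) = deadline - sum of successor durations
Successors: activities 3 through 6 with durations [3, 9, 3, 8]
Sum of successor durations = 23
LF = 42 - 23 = 19

19


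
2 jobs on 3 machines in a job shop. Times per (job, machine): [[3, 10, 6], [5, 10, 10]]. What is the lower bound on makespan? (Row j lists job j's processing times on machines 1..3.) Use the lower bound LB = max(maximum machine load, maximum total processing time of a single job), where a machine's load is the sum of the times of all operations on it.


Machine loads:
  Machine 1: 3 + 5 = 8
  Machine 2: 10 + 10 = 20
  Machine 3: 6 + 10 = 16
Max machine load = 20
Job totals:
  Job 1: 19
  Job 2: 25
Max job total = 25
Lower bound = max(20, 25) = 25

25


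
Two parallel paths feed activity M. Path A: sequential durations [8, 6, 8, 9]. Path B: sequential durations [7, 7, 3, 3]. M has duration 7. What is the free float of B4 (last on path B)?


ES(B4) = sum of predecessors on chain B = 17
EF(B4) = ES + duration = 17 + 3 = 20
Successor of B4 is M. ES(M) = max(sum(A), sum(B)) = max(31, 20) = 31
Free float = ES(successor) - EF(current) = 31 - 20 = 11

11


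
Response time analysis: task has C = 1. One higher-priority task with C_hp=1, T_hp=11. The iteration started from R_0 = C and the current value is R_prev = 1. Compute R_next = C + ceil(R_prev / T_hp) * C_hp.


R_next = C + ceil(R_prev / T_hp) * C_hp
ceil(1 / 11) = ceil(0.0909) = 1
Interference = 1 * 1 = 1
R_next = 1 + 1 = 2

2


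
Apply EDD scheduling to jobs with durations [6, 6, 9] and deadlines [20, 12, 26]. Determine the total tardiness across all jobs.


Sort by due date (EDD order): [(6, 12), (6, 20), (9, 26)]
Compute completion times and tardiness:
  Job 1: p=6, d=12, C=6, tardiness=max(0,6-12)=0
  Job 2: p=6, d=20, C=12, tardiness=max(0,12-20)=0
  Job 3: p=9, d=26, C=21, tardiness=max(0,21-26)=0
Total tardiness = 0

0


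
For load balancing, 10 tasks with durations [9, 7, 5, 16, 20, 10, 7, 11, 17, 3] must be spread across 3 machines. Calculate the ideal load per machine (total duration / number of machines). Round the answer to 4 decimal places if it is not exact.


Total processing time = 9 + 7 + 5 + 16 + 20 + 10 + 7 + 11 + 17 + 3 = 105
Number of machines = 3
Ideal balanced load = 105 / 3 = 35.0

35.0


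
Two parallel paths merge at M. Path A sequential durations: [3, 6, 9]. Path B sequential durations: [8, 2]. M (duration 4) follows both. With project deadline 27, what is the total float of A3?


Forward pass: ES(A3) = sum of predecessors on chain A = 9
EF = ES + duration = 9 + 9 = 18
Backward pass: LF(M) = deadline = 27; LS(M) = 27 - 4 = 23
LF(A3) = LS(M) - sum(successors on chain A) = 23 - 0 = 23
LS = LF - duration = 23 - 9 = 14
Total float = LS - ES = 14 - 9 = 5

5


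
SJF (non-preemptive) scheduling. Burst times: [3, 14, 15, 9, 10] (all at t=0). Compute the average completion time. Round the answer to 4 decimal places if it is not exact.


SJF order (ascending): [3, 9, 10, 14, 15]
Completion times:
  Job 1: burst=3, C=3
  Job 2: burst=9, C=12
  Job 3: burst=10, C=22
  Job 4: burst=14, C=36
  Job 5: burst=15, C=51
Average completion = 124/5 = 24.8

24.8


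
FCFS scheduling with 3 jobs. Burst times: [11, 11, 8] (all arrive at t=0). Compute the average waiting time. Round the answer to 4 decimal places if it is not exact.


FCFS order (as given): [11, 11, 8]
Waiting times:
  Job 1: wait = 0
  Job 2: wait = 11
  Job 3: wait = 22
Sum of waiting times = 33
Average waiting time = 33/3 = 11.0

11.0


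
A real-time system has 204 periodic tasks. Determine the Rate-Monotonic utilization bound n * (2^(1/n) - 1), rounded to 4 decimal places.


Compute 2^(1/204) = 1.0034035593
Subtract 1: 1.0034035593 - 1 = 0.0034035593
Multiply by n: 204 * 0.0034035593 = 0.6943260972
Round to 4 dp: 0.6943

0.6943


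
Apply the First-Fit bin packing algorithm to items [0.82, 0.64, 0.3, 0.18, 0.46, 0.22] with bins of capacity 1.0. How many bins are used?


Place items sequentially using First-Fit:
  Item 0.82 -> new Bin 1
  Item 0.64 -> new Bin 2
  Item 0.3 -> Bin 2 (now 0.94)
  Item 0.18 -> Bin 1 (now 1.0)
  Item 0.46 -> new Bin 3
  Item 0.22 -> Bin 3 (now 0.68)
Total bins used = 3

3


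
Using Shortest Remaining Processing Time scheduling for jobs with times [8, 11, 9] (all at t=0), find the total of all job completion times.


Since all jobs arrive at t=0, SRPT equals SPT ordering.
SPT order: [8, 9, 11]
Completion times:
  Job 1: p=8, C=8
  Job 2: p=9, C=17
  Job 3: p=11, C=28
Total completion time = 8 + 17 + 28 = 53

53


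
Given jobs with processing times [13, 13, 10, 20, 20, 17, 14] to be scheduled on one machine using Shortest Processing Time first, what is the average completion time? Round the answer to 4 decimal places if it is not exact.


Sort jobs by processing time (SPT order): [10, 13, 13, 14, 17, 20, 20]
Compute completion times sequentially:
  Job 1: processing = 10, completes at 10
  Job 2: processing = 13, completes at 23
  Job 3: processing = 13, completes at 36
  Job 4: processing = 14, completes at 50
  Job 5: processing = 17, completes at 67
  Job 6: processing = 20, completes at 87
  Job 7: processing = 20, completes at 107
Sum of completion times = 380
Average completion time = 380/7 = 54.2857

54.2857


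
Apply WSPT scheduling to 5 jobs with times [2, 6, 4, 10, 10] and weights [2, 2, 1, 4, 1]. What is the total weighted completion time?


Compute p/w ratios and sort ascending (WSPT): [(2, 2), (10, 4), (6, 2), (4, 1), (10, 1)]
Compute weighted completion times:
  Job (p=2,w=2): C=2, w*C=2*2=4
  Job (p=10,w=4): C=12, w*C=4*12=48
  Job (p=6,w=2): C=18, w*C=2*18=36
  Job (p=4,w=1): C=22, w*C=1*22=22
  Job (p=10,w=1): C=32, w*C=1*32=32
Total weighted completion time = 142

142


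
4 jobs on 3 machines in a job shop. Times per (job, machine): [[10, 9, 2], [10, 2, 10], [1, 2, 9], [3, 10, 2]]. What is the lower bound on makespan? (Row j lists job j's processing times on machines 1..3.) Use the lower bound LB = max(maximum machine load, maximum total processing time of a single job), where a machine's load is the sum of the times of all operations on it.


Machine loads:
  Machine 1: 10 + 10 + 1 + 3 = 24
  Machine 2: 9 + 2 + 2 + 10 = 23
  Machine 3: 2 + 10 + 9 + 2 = 23
Max machine load = 24
Job totals:
  Job 1: 21
  Job 2: 22
  Job 3: 12
  Job 4: 15
Max job total = 22
Lower bound = max(24, 22) = 24

24


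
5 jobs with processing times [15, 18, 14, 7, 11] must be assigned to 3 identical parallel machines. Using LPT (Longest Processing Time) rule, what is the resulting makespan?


Sort jobs in decreasing order (LPT): [18, 15, 14, 11, 7]
Assign each job to the least loaded machine:
  Machine 1: jobs [18], load = 18
  Machine 2: jobs [15, 7], load = 22
  Machine 3: jobs [14, 11], load = 25
Makespan = max load = 25

25


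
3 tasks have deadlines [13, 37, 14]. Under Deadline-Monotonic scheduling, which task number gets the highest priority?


Sort tasks by relative deadline (ascending):
  Task 1: deadline = 13
  Task 3: deadline = 14
  Task 2: deadline = 37
Priority order (highest first): [1, 3, 2]
Highest priority task = 1

1


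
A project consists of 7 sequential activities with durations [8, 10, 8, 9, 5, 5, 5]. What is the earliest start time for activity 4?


Activity 4 starts after activities 1 through 3 complete.
Predecessor durations: [8, 10, 8]
ES = 8 + 10 + 8 = 26

26


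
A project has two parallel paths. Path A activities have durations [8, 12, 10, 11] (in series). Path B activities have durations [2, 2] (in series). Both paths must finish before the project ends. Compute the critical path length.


Path A total = 8 + 12 + 10 + 11 = 41
Path B total = 2 + 2 = 4
Critical path = longest path = max(41, 4) = 41

41


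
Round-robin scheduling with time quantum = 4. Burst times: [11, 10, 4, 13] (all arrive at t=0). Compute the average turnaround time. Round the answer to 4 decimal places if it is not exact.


Time quantum = 4
Execution trace:
  J1 runs 4 units, time = 4
  J2 runs 4 units, time = 8
  J3 runs 4 units, time = 12
  J4 runs 4 units, time = 16
  J1 runs 4 units, time = 20
  J2 runs 4 units, time = 24
  J4 runs 4 units, time = 28
  J1 runs 3 units, time = 31
  J2 runs 2 units, time = 33
  J4 runs 4 units, time = 37
  J4 runs 1 units, time = 38
Finish times: [31, 33, 12, 38]
Average turnaround = 114/4 = 28.5

28.5


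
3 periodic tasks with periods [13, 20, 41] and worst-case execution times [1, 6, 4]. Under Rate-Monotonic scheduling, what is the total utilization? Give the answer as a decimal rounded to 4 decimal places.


Compute individual utilizations (exact fractions):
  Task 1: C/T = 1/13 (approx. 0.0769)
  Task 2: C/T = 6/20 = 3/10 (approx. 0.3)
  Task 3: C/T = 4/41 (approx. 0.0976)
Total utilization U = 1/13 + 3/10 + 4/41 = 2529/5330
Rounded to 4 decimal places: U = 0.4745
RM (Liu & Layland) bound for 3 tasks = 0.779763; compare with U = 2529/5330 (approx. 0.474484)
U <= bound, so schedulable by RM sufficient condition.

0.4745


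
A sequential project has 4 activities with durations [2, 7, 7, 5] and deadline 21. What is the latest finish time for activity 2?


LF(activity 2) = deadline - sum of successor durations
Successors: activities 3 through 4 with durations [7, 5]
Sum of successor durations = 12
LF = 21 - 12 = 9

9


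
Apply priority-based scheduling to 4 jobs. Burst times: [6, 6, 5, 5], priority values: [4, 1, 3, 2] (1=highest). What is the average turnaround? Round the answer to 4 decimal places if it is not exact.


Sort by priority (ascending = highest first):
Order: [(1, 6), (2, 5), (3, 5), (4, 6)]
Completion times:
  Priority 1, burst=6, C=6
  Priority 2, burst=5, C=11
  Priority 3, burst=5, C=16
  Priority 4, burst=6, C=22
Average turnaround = 55/4 = 13.75

13.75


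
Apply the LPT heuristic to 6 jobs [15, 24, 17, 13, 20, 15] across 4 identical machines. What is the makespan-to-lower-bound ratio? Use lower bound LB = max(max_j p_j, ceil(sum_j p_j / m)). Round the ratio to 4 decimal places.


LPT order: [24, 20, 17, 15, 15, 13]
Machine loads after assignment: [24, 20, 30, 30]
LPT makespan = 30
Lower bound = max(max_job, ceil(total/4)) = max(24, 26) = 26
Ratio = 30 / 26 = 1.1538

1.1538


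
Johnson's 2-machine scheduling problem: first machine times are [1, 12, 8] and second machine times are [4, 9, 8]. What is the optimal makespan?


Apply Johnson's rule:
  Group 1 (a <= b): [(1, 1, 4), (3, 8, 8)]
  Group 2 (a > b): [(2, 12, 9)]
Optimal job order: [1, 3, 2]
Schedule:
  Job 1: M1 done at 1, M2 done at 5
  Job 3: M1 done at 9, M2 done at 17
  Job 2: M1 done at 21, M2 done at 30
Makespan = 30

30


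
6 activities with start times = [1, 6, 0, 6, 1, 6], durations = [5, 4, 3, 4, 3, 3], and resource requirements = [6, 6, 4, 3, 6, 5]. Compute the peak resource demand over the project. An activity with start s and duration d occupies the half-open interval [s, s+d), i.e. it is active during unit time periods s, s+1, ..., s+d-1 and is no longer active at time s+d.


Each activity i is active on [start_i, start_i + duration_i).
Compute total resource usage per time slot:
  t=0: active resources = [4], total = 4
  t=1: active resources = [6, 4, 6], total = 16
  t=2: active resources = [6, 4, 6], total = 16
  t=3: active resources = [6, 6], total = 12
  t=4: active resources = [6], total = 6
  t=5: active resources = [6], total = 6
  t=6: active resources = [6, 3, 5], total = 14
  t=7: active resources = [6, 3, 5], total = 14
  t=8: active resources = [6, 3, 5], total = 14
  t=9: active resources = [6, 3], total = 9
Peak resource demand = 16

16


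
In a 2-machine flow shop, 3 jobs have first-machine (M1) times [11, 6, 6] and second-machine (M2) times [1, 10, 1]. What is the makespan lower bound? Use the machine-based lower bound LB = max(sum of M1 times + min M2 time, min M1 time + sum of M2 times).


LB1 = sum(M1 times) + min(M2 times) = 23 + 1 = 24
LB2 = min(M1 times) + sum(M2 times) = 6 + 12 = 18
Lower bound = max(LB1, LB2) = max(24, 18) = 24

24


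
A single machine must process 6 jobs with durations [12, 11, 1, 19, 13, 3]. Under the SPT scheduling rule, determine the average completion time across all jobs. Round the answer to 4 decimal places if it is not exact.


Sort jobs by processing time (SPT order): [1, 3, 11, 12, 13, 19]
Compute completion times sequentially:
  Job 1: processing = 1, completes at 1
  Job 2: processing = 3, completes at 4
  Job 3: processing = 11, completes at 15
  Job 4: processing = 12, completes at 27
  Job 5: processing = 13, completes at 40
  Job 6: processing = 19, completes at 59
Sum of completion times = 146
Average completion time = 146/6 = 24.3333

24.3333


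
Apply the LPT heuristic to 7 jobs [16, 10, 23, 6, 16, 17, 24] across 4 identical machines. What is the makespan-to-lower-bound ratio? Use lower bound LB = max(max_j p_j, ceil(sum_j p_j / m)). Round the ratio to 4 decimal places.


LPT order: [24, 23, 17, 16, 16, 10, 6]
Machine loads after assignment: [24, 29, 27, 32]
LPT makespan = 32
Lower bound = max(max_job, ceil(total/4)) = max(24, 28) = 28
Ratio = 32 / 28 = 1.1429

1.1429


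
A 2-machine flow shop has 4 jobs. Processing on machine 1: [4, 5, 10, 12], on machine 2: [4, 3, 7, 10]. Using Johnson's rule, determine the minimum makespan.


Apply Johnson's rule:
  Group 1 (a <= b): [(1, 4, 4)]
  Group 2 (a > b): [(4, 12, 10), (3, 10, 7), (2, 5, 3)]
Optimal job order: [1, 4, 3, 2]
Schedule:
  Job 1: M1 done at 4, M2 done at 8
  Job 4: M1 done at 16, M2 done at 26
  Job 3: M1 done at 26, M2 done at 33
  Job 2: M1 done at 31, M2 done at 36
Makespan = 36

36


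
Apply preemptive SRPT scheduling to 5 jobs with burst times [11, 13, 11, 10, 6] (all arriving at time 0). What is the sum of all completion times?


Since all jobs arrive at t=0, SRPT equals SPT ordering.
SPT order: [6, 10, 11, 11, 13]
Completion times:
  Job 1: p=6, C=6
  Job 2: p=10, C=16
  Job 3: p=11, C=27
  Job 4: p=11, C=38
  Job 5: p=13, C=51
Total completion time = 6 + 16 + 27 + 38 + 51 = 138

138


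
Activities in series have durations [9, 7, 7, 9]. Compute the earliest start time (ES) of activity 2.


Activity 2 starts after activities 1 through 1 complete.
Predecessor durations: [9]
ES = 9 = 9

9


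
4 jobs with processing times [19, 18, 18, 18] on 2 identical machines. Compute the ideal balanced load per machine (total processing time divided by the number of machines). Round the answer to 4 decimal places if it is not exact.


Total processing time = 19 + 18 + 18 + 18 = 73
Number of machines = 2
Ideal balanced load = 73 / 2 = 36.5

36.5


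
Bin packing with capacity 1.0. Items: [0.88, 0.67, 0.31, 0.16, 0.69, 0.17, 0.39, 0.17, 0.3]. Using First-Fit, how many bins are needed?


Place items sequentially using First-Fit:
  Item 0.88 -> new Bin 1
  Item 0.67 -> new Bin 2
  Item 0.31 -> Bin 2 (now 0.98)
  Item 0.16 -> new Bin 3
  Item 0.69 -> Bin 3 (now 0.85)
  Item 0.17 -> new Bin 4
  Item 0.39 -> Bin 4 (now 0.56)
  Item 0.17 -> Bin 4 (now 0.73)
  Item 0.3 -> new Bin 5
Total bins used = 5

5


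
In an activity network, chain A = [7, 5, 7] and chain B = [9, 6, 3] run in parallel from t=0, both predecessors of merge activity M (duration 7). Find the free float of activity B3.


ES(B3) = sum of predecessors on chain B = 15
EF(B3) = ES + duration = 15 + 3 = 18
Successor of B3 is M. ES(M) = max(sum(A), sum(B)) = max(19, 18) = 19
Free float = ES(successor) - EF(current) = 19 - 18 = 1

1


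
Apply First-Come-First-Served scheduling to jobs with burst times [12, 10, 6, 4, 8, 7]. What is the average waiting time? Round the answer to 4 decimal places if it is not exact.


FCFS order (as given): [12, 10, 6, 4, 8, 7]
Waiting times:
  Job 1: wait = 0
  Job 2: wait = 12
  Job 3: wait = 22
  Job 4: wait = 28
  Job 5: wait = 32
  Job 6: wait = 40
Sum of waiting times = 134
Average waiting time = 134/6 = 22.3333

22.3333


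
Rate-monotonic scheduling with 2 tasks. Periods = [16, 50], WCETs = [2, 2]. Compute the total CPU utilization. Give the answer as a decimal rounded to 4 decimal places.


Compute individual utilizations (exact fractions):
  Task 1: C/T = 2/16 = 1/8 (approx. 0.125)
  Task 2: C/T = 2/50 = 1/25 (approx. 0.04)
Total utilization U = 1/8 + 1/25 = 33/200
Rounded to 4 decimal places: U = 0.1650
RM (Liu & Layland) bound for 2 tasks = 0.828427; compare with U = 33/200 (approx. 0.165000)
U <= bound, so schedulable by RM sufficient condition.

0.1650


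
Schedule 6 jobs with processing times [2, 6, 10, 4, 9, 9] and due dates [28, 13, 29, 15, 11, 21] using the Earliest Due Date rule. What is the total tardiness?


Sort by due date (EDD order): [(9, 11), (6, 13), (4, 15), (9, 21), (2, 28), (10, 29)]
Compute completion times and tardiness:
  Job 1: p=9, d=11, C=9, tardiness=max(0,9-11)=0
  Job 2: p=6, d=13, C=15, tardiness=max(0,15-13)=2
  Job 3: p=4, d=15, C=19, tardiness=max(0,19-15)=4
  Job 4: p=9, d=21, C=28, tardiness=max(0,28-21)=7
  Job 5: p=2, d=28, C=30, tardiness=max(0,30-28)=2
  Job 6: p=10, d=29, C=40, tardiness=max(0,40-29)=11
Total tardiness = 26

26


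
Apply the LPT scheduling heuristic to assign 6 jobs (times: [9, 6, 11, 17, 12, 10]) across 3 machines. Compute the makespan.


Sort jobs in decreasing order (LPT): [17, 12, 11, 10, 9, 6]
Assign each job to the least loaded machine:
  Machine 1: jobs [17, 6], load = 23
  Machine 2: jobs [12, 9], load = 21
  Machine 3: jobs [11, 10], load = 21
Makespan = max load = 23

23


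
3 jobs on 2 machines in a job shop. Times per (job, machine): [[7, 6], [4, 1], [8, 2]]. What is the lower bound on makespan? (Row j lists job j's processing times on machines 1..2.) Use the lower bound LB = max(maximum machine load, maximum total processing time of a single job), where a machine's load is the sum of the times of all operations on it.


Machine loads:
  Machine 1: 7 + 4 + 8 = 19
  Machine 2: 6 + 1 + 2 = 9
Max machine load = 19
Job totals:
  Job 1: 13
  Job 2: 5
  Job 3: 10
Max job total = 13
Lower bound = max(19, 13) = 19

19


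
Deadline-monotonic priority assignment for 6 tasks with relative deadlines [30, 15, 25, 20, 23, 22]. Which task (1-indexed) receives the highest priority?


Sort tasks by relative deadline (ascending):
  Task 2: deadline = 15
  Task 4: deadline = 20
  Task 6: deadline = 22
  Task 5: deadline = 23
  Task 3: deadline = 25
  Task 1: deadline = 30
Priority order (highest first): [2, 4, 6, 5, 3, 1]
Highest priority task = 2

2


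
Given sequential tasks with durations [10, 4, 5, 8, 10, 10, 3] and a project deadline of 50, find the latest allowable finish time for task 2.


LF(activity 2) = deadline - sum of successor durations
Successors: activities 3 through 7 with durations [5, 8, 10, 10, 3]
Sum of successor durations = 36
LF = 50 - 36 = 14

14


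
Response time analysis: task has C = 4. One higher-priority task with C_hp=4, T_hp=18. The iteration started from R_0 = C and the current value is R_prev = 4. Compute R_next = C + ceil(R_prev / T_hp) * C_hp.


R_next = C + ceil(R_prev / T_hp) * C_hp
ceil(4 / 18) = ceil(0.2222) = 1
Interference = 1 * 4 = 4
R_next = 4 + 4 = 8

8


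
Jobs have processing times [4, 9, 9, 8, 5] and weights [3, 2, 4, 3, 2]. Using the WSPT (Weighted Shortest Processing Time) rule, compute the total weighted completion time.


Compute p/w ratios and sort ascending (WSPT): [(4, 3), (9, 4), (5, 2), (8, 3), (9, 2)]
Compute weighted completion times:
  Job (p=4,w=3): C=4, w*C=3*4=12
  Job (p=9,w=4): C=13, w*C=4*13=52
  Job (p=5,w=2): C=18, w*C=2*18=36
  Job (p=8,w=3): C=26, w*C=3*26=78
  Job (p=9,w=2): C=35, w*C=2*35=70
Total weighted completion time = 248

248


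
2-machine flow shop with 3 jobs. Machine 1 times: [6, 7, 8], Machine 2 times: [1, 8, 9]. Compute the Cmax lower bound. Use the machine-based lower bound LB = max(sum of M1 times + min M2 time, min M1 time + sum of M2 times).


LB1 = sum(M1 times) + min(M2 times) = 21 + 1 = 22
LB2 = min(M1 times) + sum(M2 times) = 6 + 18 = 24
Lower bound = max(LB1, LB2) = max(22, 24) = 24

24


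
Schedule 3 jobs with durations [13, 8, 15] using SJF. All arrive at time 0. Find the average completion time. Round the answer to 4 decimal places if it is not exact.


SJF order (ascending): [8, 13, 15]
Completion times:
  Job 1: burst=8, C=8
  Job 2: burst=13, C=21
  Job 3: burst=15, C=36
Average completion = 65/3 = 21.6667

21.6667


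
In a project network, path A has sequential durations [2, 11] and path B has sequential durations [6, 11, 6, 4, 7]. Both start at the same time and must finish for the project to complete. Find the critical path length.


Path A total = 2 + 11 = 13
Path B total = 6 + 11 + 6 + 4 + 7 = 34
Critical path = longest path = max(13, 34) = 34

34


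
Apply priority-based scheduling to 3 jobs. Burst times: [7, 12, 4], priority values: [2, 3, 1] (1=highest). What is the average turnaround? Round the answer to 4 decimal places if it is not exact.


Sort by priority (ascending = highest first):
Order: [(1, 4), (2, 7), (3, 12)]
Completion times:
  Priority 1, burst=4, C=4
  Priority 2, burst=7, C=11
  Priority 3, burst=12, C=23
Average turnaround = 38/3 = 12.6667

12.6667


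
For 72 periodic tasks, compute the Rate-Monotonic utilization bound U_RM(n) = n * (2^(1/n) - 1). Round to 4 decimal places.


Compute 2^(1/72) = 1.0096735332
Subtract 1: 1.0096735332 - 1 = 0.0096735332
Multiply by n: 72 * 0.0096735332 = 0.6964943904
Round to 4 dp: 0.6965

0.6965


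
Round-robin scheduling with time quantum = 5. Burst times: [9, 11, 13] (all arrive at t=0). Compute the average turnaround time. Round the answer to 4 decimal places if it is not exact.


Time quantum = 5
Execution trace:
  J1 runs 5 units, time = 5
  J2 runs 5 units, time = 10
  J3 runs 5 units, time = 15
  J1 runs 4 units, time = 19
  J2 runs 5 units, time = 24
  J3 runs 5 units, time = 29
  J2 runs 1 units, time = 30
  J3 runs 3 units, time = 33
Finish times: [19, 30, 33]
Average turnaround = 82/3 = 27.3333

27.3333


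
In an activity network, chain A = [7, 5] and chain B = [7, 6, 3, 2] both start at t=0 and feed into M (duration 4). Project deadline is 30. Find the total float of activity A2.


Forward pass: ES(A2) = sum of predecessors on chain A = 7
EF = ES + duration = 7 + 5 = 12
Backward pass: LF(M) = deadline = 30; LS(M) = 30 - 4 = 26
LF(A2) = LS(M) - sum(successors on chain A) = 26 - 0 = 26
LS = LF - duration = 26 - 5 = 21
Total float = LS - ES = 21 - 7 = 14

14


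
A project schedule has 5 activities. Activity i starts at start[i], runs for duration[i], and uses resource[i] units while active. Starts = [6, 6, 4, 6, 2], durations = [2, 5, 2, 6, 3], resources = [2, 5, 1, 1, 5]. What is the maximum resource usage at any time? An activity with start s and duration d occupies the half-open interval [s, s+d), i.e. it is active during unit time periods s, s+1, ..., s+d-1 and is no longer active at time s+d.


Each activity i is active on [start_i, start_i + duration_i).
Compute total resource usage per time slot:
  t=0: active resources = [], total = 0
  t=1: active resources = [], total = 0
  t=2: active resources = [5], total = 5
  t=3: active resources = [5], total = 5
  t=4: active resources = [1, 5], total = 6
  t=5: active resources = [1], total = 1
  t=6: active resources = [2, 5, 1], total = 8
  t=7: active resources = [2, 5, 1], total = 8
  t=8: active resources = [5, 1], total = 6
  t=9: active resources = [5, 1], total = 6
  t=10: active resources = [5, 1], total = 6
  t=11: active resources = [1], total = 1
Peak resource demand = 8

8


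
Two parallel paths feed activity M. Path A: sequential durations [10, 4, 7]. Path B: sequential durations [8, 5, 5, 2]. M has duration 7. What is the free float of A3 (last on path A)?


ES(A3) = sum of predecessors on chain A = 14
EF(A3) = ES + duration = 14 + 7 = 21
Successor of A3 is M. ES(M) = max(sum(A), sum(B)) = max(21, 20) = 21
Free float = ES(successor) - EF(current) = 21 - 21 = 0

0


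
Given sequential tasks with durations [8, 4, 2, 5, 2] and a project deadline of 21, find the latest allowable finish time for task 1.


LF(activity 1) = deadline - sum of successor durations
Successors: activities 2 through 5 with durations [4, 2, 5, 2]
Sum of successor durations = 13
LF = 21 - 13 = 8

8
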